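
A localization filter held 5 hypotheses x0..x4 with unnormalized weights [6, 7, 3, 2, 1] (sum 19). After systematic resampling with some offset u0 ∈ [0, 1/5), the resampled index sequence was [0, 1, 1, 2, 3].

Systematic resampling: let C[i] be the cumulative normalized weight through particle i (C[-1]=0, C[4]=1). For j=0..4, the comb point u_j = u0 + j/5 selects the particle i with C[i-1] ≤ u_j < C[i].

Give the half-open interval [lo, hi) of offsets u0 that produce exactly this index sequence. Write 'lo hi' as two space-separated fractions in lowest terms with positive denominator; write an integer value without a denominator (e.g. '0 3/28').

11/95 14/95

C = [6/19, 13/19, 16/19, 18/19, 1]
j=0 picked index 0: u0 ∈ [0, 6/19)
j=1 picked index 1: u0 ∈ [11/95, 46/95)
j=2 picked index 1: u0 ∈ [-8/95, 27/95)
j=3 picked index 2: u0 ∈ [8/95, 23/95)
j=4 picked index 3: u0 ∈ [4/95, 14/95)
intersection: [11/95, 14/95)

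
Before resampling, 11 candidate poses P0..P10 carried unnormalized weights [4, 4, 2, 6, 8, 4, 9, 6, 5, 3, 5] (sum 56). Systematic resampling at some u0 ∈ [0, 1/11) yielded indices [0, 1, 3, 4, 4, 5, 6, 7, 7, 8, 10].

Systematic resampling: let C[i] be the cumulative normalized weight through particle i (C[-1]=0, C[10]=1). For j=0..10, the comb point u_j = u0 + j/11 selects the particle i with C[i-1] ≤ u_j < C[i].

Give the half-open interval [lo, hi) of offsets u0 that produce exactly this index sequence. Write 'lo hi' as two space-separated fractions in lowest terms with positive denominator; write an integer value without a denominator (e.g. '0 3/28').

15/616 3/77

C = [1/14, 1/7, 5/28, 2/7, 3/7, 1/2, 37/56, 43/56, 6/7, 51/56, 1]
j=0 picked index 0: u0 ∈ [0, 1/14)
j=1 picked index 1: u0 ∈ [-3/154, 4/77)
j=2 picked index 3: u0 ∈ [-1/308, 8/77)
j=3 picked index 4: u0 ∈ [1/77, 12/77)
j=4 picked index 4: u0 ∈ [-6/77, 5/77)
j=5 picked index 5: u0 ∈ [-2/77, 1/22)
j=6 picked index 6: u0 ∈ [-1/22, 71/616)
j=7 picked index 7: u0 ∈ [15/616, 81/616)
j=8 picked index 7: u0 ∈ [-41/616, 25/616)
j=9 picked index 8: u0 ∈ [-31/616, 3/77)
j=10 picked index 10: u0 ∈ [1/616, 1/11)
intersection: [15/616, 3/77)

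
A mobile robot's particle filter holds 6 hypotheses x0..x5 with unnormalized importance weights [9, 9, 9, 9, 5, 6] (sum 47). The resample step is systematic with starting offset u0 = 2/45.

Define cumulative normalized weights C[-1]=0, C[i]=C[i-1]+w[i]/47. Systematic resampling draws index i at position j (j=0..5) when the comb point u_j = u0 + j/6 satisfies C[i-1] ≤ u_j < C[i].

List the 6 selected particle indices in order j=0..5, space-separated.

0 1 1 2 3 5

C = [9/47, 18/47, 27/47, 36/47, 41/47, 1]
j=0: u_0=2/45 ∈ [0, 9/47) → index 0
j=1: u_1=19/90 ∈ [9/47, 18/47) → index 1
j=2: u_2=17/45 ∈ [9/47, 18/47) → index 1
j=3: u_3=49/90 ∈ [18/47, 27/47) → index 2
j=4: u_4=32/45 ∈ [27/47, 36/47) → index 3
j=5: u_5=79/90 ∈ [41/47, 1) → index 5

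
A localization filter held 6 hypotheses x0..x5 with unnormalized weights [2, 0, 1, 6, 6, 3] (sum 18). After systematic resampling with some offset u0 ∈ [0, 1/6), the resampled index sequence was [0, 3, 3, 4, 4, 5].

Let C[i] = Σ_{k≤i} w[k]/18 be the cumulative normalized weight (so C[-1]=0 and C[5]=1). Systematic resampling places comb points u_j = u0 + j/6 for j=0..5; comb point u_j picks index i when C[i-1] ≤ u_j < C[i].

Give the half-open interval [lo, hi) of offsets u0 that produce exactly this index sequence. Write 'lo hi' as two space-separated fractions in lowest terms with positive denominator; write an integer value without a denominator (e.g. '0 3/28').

0 1/9

C = [1/9, 1/9, 1/6, 1/2, 5/6, 1]
j=0 picked index 0: u0 ∈ [0, 1/9)
j=1 picked index 3: u0 ∈ [0, 1/3)
j=2 picked index 3: u0 ∈ [-1/6, 1/6)
j=3 picked index 4: u0 ∈ [0, 1/3)
j=4 picked index 4: u0 ∈ [-1/6, 1/6)
j=5 picked index 5: u0 ∈ [0, 1/6)
intersection: [0, 1/9)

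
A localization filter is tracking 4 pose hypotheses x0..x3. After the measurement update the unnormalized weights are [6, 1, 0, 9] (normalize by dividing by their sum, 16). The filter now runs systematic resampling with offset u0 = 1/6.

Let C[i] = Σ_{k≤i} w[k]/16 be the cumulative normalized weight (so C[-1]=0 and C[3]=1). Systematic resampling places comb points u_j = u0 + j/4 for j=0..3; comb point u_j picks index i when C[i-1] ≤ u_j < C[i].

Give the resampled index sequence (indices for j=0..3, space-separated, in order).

C = [3/8, 7/16, 7/16, 1]
j=0: u_0=1/6 ∈ [0, 3/8) → index 0
j=1: u_1=5/12 ∈ [3/8, 7/16) → index 1
j=2: u_2=2/3 ∈ [7/16, 1) → index 3
j=3: u_3=11/12 ∈ [7/16, 1) → index 3

0 1 3 3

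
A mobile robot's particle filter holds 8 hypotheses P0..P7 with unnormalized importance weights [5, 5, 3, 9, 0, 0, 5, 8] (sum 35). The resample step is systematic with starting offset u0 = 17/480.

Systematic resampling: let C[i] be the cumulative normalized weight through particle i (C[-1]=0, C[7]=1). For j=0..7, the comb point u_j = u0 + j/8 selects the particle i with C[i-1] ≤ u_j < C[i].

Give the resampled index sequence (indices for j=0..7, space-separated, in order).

C = [1/7, 2/7, 13/35, 22/35, 22/35, 22/35, 27/35, 1]
j=0: u_0=17/480 ∈ [0, 1/7) → index 0
j=1: u_1=77/480 ∈ [1/7, 2/7) → index 1
j=2: u_2=137/480 ∈ [1/7, 2/7) → index 1
j=3: u_3=197/480 ∈ [13/35, 22/35) → index 3
j=4: u_4=257/480 ∈ [13/35, 22/35) → index 3
j=5: u_5=317/480 ∈ [22/35, 27/35) → index 6
j=6: u_6=377/480 ∈ [27/35, 1) → index 7
j=7: u_7=437/480 ∈ [27/35, 1) → index 7

0 1 1 3 3 6 7 7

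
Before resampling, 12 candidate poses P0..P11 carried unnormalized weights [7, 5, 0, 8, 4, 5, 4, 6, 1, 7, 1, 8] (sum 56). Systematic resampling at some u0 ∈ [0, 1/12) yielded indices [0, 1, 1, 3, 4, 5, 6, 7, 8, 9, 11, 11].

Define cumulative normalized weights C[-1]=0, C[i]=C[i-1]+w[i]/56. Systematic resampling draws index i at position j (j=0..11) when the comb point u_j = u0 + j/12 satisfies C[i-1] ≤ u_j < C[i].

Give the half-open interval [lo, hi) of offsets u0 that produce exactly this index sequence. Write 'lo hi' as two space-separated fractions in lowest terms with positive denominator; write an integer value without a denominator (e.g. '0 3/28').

C = [1/8, 3/14, 3/14, 5/14, 3/7, 29/56, 33/56, 39/56, 5/7, 47/56, 6/7, 1]
j=0 picked index 0: u0 ∈ [0, 1/8)
j=1 picked index 1: u0 ∈ [1/24, 11/84)
j=2 picked index 1: u0 ∈ [-1/24, 1/21)
j=3 picked index 3: u0 ∈ [-1/28, 3/28)
j=4 picked index 4: u0 ∈ [1/42, 2/21)
j=5 picked index 5: u0 ∈ [1/84, 17/168)
j=6 picked index 6: u0 ∈ [1/56, 5/56)
j=7 picked index 7: u0 ∈ [1/168, 19/168)
j=8 picked index 8: u0 ∈ [5/168, 1/21)
j=9 picked index 9: u0 ∈ [-1/28, 5/56)
j=10 picked index 11: u0 ∈ [1/42, 1/6)
j=11 picked index 11: u0 ∈ [-5/84, 1/12)
intersection: [1/24, 1/21)

1/24 1/21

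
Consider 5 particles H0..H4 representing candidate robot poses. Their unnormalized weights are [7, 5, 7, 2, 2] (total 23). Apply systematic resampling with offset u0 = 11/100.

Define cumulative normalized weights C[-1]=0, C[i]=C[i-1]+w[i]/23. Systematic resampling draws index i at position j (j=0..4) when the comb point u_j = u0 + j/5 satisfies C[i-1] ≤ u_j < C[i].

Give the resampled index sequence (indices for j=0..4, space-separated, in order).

0 1 1 2 3

C = [7/23, 12/23, 19/23, 21/23, 1]
j=0: u_0=11/100 ∈ [0, 7/23) → index 0
j=1: u_1=31/100 ∈ [7/23, 12/23) → index 1
j=2: u_2=51/100 ∈ [7/23, 12/23) → index 1
j=3: u_3=71/100 ∈ [12/23, 19/23) → index 2
j=4: u_4=91/100 ∈ [19/23, 21/23) → index 3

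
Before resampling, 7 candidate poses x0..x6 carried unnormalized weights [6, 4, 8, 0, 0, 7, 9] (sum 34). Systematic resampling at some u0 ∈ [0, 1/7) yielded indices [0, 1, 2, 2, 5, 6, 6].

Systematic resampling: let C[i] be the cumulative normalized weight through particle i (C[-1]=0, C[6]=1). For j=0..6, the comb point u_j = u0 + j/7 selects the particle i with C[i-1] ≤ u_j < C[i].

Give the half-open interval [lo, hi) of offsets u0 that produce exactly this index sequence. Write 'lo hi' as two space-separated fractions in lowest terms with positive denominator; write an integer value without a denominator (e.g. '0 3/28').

4/119 12/119

C = [3/17, 5/17, 9/17, 9/17, 9/17, 25/34, 1]
j=0 picked index 0: u0 ∈ [0, 3/17)
j=1 picked index 1: u0 ∈ [4/119, 18/119)
j=2 picked index 2: u0 ∈ [1/119, 29/119)
j=3 picked index 2: u0 ∈ [-16/119, 12/119)
j=4 picked index 5: u0 ∈ [-5/119, 39/238)
j=5 picked index 6: u0 ∈ [5/238, 2/7)
j=6 picked index 6: u0 ∈ [-29/238, 1/7)
intersection: [4/119, 12/119)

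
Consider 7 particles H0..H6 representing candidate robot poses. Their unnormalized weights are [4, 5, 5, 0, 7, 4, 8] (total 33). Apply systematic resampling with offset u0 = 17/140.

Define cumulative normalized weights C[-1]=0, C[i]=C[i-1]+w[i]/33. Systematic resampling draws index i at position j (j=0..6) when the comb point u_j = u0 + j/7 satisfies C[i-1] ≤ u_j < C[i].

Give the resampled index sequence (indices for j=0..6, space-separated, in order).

1 1 2 4 5 6 6

C = [4/33, 3/11, 14/33, 14/33, 7/11, 25/33, 1]
j=0: u_0=17/140 ∈ [4/33, 3/11) → index 1
j=1: u_1=37/140 ∈ [4/33, 3/11) → index 1
j=2: u_2=57/140 ∈ [3/11, 14/33) → index 2
j=3: u_3=11/20 ∈ [14/33, 7/11) → index 4
j=4: u_4=97/140 ∈ [7/11, 25/33) → index 5
j=5: u_5=117/140 ∈ [25/33, 1) → index 6
j=6: u_6=137/140 ∈ [25/33, 1) → index 6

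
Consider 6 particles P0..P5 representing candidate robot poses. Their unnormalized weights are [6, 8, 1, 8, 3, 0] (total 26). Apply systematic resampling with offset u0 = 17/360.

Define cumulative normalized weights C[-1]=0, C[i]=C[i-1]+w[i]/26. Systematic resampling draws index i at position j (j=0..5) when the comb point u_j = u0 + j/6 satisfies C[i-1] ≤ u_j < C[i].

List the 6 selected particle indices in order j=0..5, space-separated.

C = [3/13, 7/13, 15/26, 23/26, 1, 1]
j=0: u_0=17/360 ∈ [0, 3/13) → index 0
j=1: u_1=77/360 ∈ [0, 3/13) → index 0
j=2: u_2=137/360 ∈ [3/13, 7/13) → index 1
j=3: u_3=197/360 ∈ [7/13, 15/26) → index 2
j=4: u_4=257/360 ∈ [15/26, 23/26) → index 3
j=5: u_5=317/360 ∈ [15/26, 23/26) → index 3

0 0 1 2 3 3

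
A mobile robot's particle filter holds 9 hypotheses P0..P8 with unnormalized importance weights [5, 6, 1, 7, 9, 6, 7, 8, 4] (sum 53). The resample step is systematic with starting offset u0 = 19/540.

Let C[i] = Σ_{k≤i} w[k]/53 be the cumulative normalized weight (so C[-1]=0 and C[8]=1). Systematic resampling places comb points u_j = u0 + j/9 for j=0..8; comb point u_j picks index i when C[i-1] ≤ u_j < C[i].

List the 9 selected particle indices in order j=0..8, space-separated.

C = [5/53, 11/53, 12/53, 19/53, 28/53, 34/53, 41/53, 49/53, 1]
j=0: u_0=19/540 ∈ [0, 5/53) → index 0
j=1: u_1=79/540 ∈ [5/53, 11/53) → index 1
j=2: u_2=139/540 ∈ [12/53, 19/53) → index 3
j=3: u_3=199/540 ∈ [19/53, 28/53) → index 4
j=4: u_4=259/540 ∈ [19/53, 28/53) → index 4
j=5: u_5=319/540 ∈ [28/53, 34/53) → index 5
j=6: u_6=379/540 ∈ [34/53, 41/53) → index 6
j=7: u_7=439/540 ∈ [41/53, 49/53) → index 7
j=8: u_8=499/540 ∈ [41/53, 49/53) → index 7

0 1 3 4 4 5 6 7 7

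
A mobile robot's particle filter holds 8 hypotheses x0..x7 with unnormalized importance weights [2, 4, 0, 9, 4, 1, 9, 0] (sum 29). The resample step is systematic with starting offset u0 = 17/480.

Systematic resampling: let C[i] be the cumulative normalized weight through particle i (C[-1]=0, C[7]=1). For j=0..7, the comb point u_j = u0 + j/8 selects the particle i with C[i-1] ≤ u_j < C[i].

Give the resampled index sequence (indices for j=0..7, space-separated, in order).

C = [2/29, 6/29, 6/29, 15/29, 19/29, 20/29, 1, 1]
j=0: u_0=17/480 ∈ [0, 2/29) → index 0
j=1: u_1=77/480 ∈ [2/29, 6/29) → index 1
j=2: u_2=137/480 ∈ [6/29, 15/29) → index 3
j=3: u_3=197/480 ∈ [6/29, 15/29) → index 3
j=4: u_4=257/480 ∈ [15/29, 19/29) → index 4
j=5: u_5=317/480 ∈ [19/29, 20/29) → index 5
j=6: u_6=377/480 ∈ [20/29, 1) → index 6
j=7: u_7=437/480 ∈ [20/29, 1) → index 6

0 1 3 3 4 5 6 6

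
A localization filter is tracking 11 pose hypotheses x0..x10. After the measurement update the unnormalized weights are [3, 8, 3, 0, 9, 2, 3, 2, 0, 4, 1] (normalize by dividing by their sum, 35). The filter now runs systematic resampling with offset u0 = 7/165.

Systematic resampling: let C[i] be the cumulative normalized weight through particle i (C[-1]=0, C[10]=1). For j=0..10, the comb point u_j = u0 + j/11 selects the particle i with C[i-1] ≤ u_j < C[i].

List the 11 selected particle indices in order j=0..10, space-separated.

C = [3/35, 11/35, 2/5, 2/5, 23/35, 5/7, 4/5, 6/7, 6/7, 34/35, 1]
j=0: u_0=7/165 ∈ [0, 3/35) → index 0
j=1: u_1=2/15 ∈ [3/35, 11/35) → index 1
j=2: u_2=37/165 ∈ [3/35, 11/35) → index 1
j=3: u_3=52/165 ∈ [11/35, 2/5) → index 2
j=4: u_4=67/165 ∈ [2/5, 23/35) → index 4
j=5: u_5=82/165 ∈ [2/5, 23/35) → index 4
j=6: u_6=97/165 ∈ [2/5, 23/35) → index 4
j=7: u_7=112/165 ∈ [23/35, 5/7) → index 5
j=8: u_8=127/165 ∈ [5/7, 4/5) → index 6
j=9: u_9=142/165 ∈ [6/7, 34/35) → index 9
j=10: u_10=157/165 ∈ [6/7, 34/35) → index 9

0 1 1 2 4 4 4 5 6 9 9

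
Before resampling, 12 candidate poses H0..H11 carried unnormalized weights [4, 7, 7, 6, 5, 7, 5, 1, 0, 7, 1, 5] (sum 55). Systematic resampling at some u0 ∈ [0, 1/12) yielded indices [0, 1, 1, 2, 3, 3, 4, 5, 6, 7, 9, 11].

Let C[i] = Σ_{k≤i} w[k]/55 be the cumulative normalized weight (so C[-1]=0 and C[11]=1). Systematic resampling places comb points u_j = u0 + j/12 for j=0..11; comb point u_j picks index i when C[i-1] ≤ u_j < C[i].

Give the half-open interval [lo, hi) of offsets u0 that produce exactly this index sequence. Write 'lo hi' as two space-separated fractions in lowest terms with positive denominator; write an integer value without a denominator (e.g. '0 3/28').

0 3/220

C = [4/55, 1/5, 18/55, 24/55, 29/55, 36/55, 41/55, 42/55, 42/55, 49/55, 10/11, 1]
j=0 picked index 0: u0 ∈ [0, 4/55)
j=1 picked index 1: u0 ∈ [-7/660, 7/60)
j=2 picked index 1: u0 ∈ [-31/330, 1/30)
j=3 picked index 2: u0 ∈ [-1/20, 17/220)
j=4 picked index 3: u0 ∈ [-1/165, 17/165)
j=5 picked index 3: u0 ∈ [-59/660, 13/660)
j=6 picked index 4: u0 ∈ [-7/110, 3/110)
j=7 picked index 5: u0 ∈ [-37/660, 47/660)
j=8 picked index 6: u0 ∈ [-2/165, 13/165)
j=9 picked index 7: u0 ∈ [-1/220, 3/220)
j=10 picked index 9: u0 ∈ [-23/330, 19/330)
j=11 picked index 11: u0 ∈ [-1/132, 1/12)
intersection: [0, 3/220)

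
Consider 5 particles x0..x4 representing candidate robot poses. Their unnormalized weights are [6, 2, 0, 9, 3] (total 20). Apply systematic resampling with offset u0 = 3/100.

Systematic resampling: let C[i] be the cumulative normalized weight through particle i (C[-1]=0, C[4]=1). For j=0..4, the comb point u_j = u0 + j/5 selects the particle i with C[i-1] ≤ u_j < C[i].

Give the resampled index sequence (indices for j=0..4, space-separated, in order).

0 0 3 3 3

C = [3/10, 2/5, 2/5, 17/20, 1]
j=0: u_0=3/100 ∈ [0, 3/10) → index 0
j=1: u_1=23/100 ∈ [0, 3/10) → index 0
j=2: u_2=43/100 ∈ [2/5, 17/20) → index 3
j=3: u_3=63/100 ∈ [2/5, 17/20) → index 3
j=4: u_4=83/100 ∈ [2/5, 17/20) → index 3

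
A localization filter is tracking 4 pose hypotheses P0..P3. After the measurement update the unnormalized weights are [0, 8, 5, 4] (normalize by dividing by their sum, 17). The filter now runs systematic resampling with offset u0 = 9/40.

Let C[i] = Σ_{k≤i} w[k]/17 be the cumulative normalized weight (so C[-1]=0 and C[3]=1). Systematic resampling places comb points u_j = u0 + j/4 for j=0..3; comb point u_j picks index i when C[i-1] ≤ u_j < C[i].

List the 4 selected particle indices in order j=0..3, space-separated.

1 2 2 3

C = [0, 8/17, 13/17, 1]
j=0: u_0=9/40 ∈ [0, 8/17) → index 1
j=1: u_1=19/40 ∈ [8/17, 13/17) → index 2
j=2: u_2=29/40 ∈ [8/17, 13/17) → index 2
j=3: u_3=39/40 ∈ [13/17, 1) → index 3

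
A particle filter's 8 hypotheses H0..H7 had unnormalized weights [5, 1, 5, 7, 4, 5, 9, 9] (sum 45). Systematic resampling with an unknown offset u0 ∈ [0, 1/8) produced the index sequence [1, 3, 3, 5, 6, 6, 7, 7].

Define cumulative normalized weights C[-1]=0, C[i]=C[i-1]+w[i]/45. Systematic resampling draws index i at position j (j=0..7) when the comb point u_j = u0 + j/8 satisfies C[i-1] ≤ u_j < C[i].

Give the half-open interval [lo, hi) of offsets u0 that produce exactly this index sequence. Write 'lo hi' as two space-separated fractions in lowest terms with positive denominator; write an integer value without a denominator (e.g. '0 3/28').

43/360 1/8

C = [1/9, 2/15, 11/45, 2/5, 22/45, 3/5, 4/5, 1]
j=0 picked index 1: u0 ∈ [1/9, 2/15)
j=1 picked index 3: u0 ∈ [43/360, 11/40)
j=2 picked index 3: u0 ∈ [-1/180, 3/20)
j=3 picked index 5: u0 ∈ [41/360, 9/40)
j=4 picked index 6: u0 ∈ [1/10, 3/10)
j=5 picked index 6: u0 ∈ [-1/40, 7/40)
j=6 picked index 7: u0 ∈ [1/20, 1/4)
j=7 picked index 7: u0 ∈ [-3/40, 1/8)
intersection: [43/360, 1/8)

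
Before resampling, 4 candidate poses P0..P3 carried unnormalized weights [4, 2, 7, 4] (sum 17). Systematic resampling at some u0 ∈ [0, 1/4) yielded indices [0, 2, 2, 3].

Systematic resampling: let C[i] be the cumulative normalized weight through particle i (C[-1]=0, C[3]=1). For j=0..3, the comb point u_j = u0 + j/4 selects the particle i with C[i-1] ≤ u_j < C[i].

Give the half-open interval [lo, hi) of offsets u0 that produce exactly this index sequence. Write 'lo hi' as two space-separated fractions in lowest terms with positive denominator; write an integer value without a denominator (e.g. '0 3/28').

7/68 4/17

C = [4/17, 6/17, 13/17, 1]
j=0 picked index 0: u0 ∈ [0, 4/17)
j=1 picked index 2: u0 ∈ [7/68, 35/68)
j=2 picked index 2: u0 ∈ [-5/34, 9/34)
j=3 picked index 3: u0 ∈ [1/68, 1/4)
intersection: [7/68, 4/17)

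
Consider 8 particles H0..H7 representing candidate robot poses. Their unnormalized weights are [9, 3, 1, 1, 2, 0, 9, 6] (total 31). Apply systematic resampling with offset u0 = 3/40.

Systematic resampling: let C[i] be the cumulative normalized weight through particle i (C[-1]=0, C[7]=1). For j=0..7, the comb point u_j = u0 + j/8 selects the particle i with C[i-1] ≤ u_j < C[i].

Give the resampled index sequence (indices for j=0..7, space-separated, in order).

C = [9/31, 12/31, 13/31, 14/31, 16/31, 16/31, 25/31, 1]
j=0: u_0=3/40 ∈ [0, 9/31) → index 0
j=1: u_1=1/5 ∈ [0, 9/31) → index 0
j=2: u_2=13/40 ∈ [9/31, 12/31) → index 1
j=3: u_3=9/20 ∈ [13/31, 14/31) → index 3
j=4: u_4=23/40 ∈ [16/31, 25/31) → index 6
j=5: u_5=7/10 ∈ [16/31, 25/31) → index 6
j=6: u_6=33/40 ∈ [25/31, 1) → index 7
j=7: u_7=19/20 ∈ [25/31, 1) → index 7

0 0 1 3 6 6 7 7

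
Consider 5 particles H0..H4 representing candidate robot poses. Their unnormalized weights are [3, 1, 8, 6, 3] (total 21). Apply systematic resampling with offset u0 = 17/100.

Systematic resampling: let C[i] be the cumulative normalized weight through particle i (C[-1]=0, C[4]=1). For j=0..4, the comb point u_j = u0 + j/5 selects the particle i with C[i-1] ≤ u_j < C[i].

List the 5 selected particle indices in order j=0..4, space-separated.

1 2 2 3 4

C = [1/7, 4/21, 4/7, 6/7, 1]
j=0: u_0=17/100 ∈ [1/7, 4/21) → index 1
j=1: u_1=37/100 ∈ [4/21, 4/7) → index 2
j=2: u_2=57/100 ∈ [4/21, 4/7) → index 2
j=3: u_3=77/100 ∈ [4/7, 6/7) → index 3
j=4: u_4=97/100 ∈ [6/7, 1) → index 4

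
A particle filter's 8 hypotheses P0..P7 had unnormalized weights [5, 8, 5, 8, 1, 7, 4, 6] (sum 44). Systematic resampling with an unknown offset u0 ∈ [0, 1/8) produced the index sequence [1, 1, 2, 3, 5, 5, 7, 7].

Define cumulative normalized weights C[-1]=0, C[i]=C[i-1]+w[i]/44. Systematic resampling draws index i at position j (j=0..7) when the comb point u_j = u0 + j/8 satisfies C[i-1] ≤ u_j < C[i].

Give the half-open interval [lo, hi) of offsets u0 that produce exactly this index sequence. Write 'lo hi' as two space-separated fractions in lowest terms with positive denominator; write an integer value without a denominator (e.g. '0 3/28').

5/44 1/8

C = [5/44, 13/44, 9/22, 13/22, 27/44, 17/22, 19/22, 1]
j=0 picked index 1: u0 ∈ [5/44, 13/44)
j=1 picked index 1: u0 ∈ [-1/88, 15/88)
j=2 picked index 2: u0 ∈ [1/22, 7/44)
j=3 picked index 3: u0 ∈ [3/88, 19/88)
j=4 picked index 5: u0 ∈ [5/44, 3/11)
j=5 picked index 5: u0 ∈ [-1/88, 13/88)
j=6 picked index 7: u0 ∈ [5/44, 1/4)
j=7 picked index 7: u0 ∈ [-1/88, 1/8)
intersection: [5/44, 1/8)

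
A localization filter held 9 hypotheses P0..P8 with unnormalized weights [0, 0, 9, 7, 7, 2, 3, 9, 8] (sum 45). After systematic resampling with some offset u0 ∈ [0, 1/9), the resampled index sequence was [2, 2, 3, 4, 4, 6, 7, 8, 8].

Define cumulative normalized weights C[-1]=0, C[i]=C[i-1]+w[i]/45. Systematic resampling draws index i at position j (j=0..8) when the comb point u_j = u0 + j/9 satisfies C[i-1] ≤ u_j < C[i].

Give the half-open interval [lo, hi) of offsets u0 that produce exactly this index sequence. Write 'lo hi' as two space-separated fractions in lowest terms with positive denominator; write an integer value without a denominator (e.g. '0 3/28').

C = [0, 0, 1/5, 16/45, 23/45, 5/9, 28/45, 37/45, 1]
j=0 picked index 2: u0 ∈ [0, 1/5)
j=1 picked index 2: u0 ∈ [-1/9, 4/45)
j=2 picked index 3: u0 ∈ [-1/45, 2/15)
j=3 picked index 4: u0 ∈ [1/45, 8/45)
j=4 picked index 4: u0 ∈ [-4/45, 1/15)
j=5 picked index 6: u0 ∈ [0, 1/15)
j=6 picked index 7: u0 ∈ [-2/45, 7/45)
j=7 picked index 8: u0 ∈ [2/45, 2/9)
j=8 picked index 8: u0 ∈ [-1/15, 1/9)
intersection: [2/45, 1/15)

2/45 1/15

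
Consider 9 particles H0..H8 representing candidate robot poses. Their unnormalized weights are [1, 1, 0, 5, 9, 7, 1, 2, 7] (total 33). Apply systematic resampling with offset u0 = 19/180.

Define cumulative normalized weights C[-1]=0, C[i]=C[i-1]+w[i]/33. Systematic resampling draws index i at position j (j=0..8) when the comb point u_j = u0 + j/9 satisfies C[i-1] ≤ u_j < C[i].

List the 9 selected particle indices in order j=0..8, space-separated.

3 4 4 4 5 5 7 8 8

C = [1/33, 2/33, 2/33, 7/33, 16/33, 23/33, 8/11, 26/33, 1]
j=0: u_0=19/180 ∈ [2/33, 7/33) → index 3
j=1: u_1=13/60 ∈ [7/33, 16/33) → index 4
j=2: u_2=59/180 ∈ [7/33, 16/33) → index 4
j=3: u_3=79/180 ∈ [7/33, 16/33) → index 4
j=4: u_4=11/20 ∈ [16/33, 23/33) → index 5
j=5: u_5=119/180 ∈ [16/33, 23/33) → index 5
j=6: u_6=139/180 ∈ [8/11, 26/33) → index 7
j=7: u_7=53/60 ∈ [26/33, 1) → index 8
j=8: u_8=179/180 ∈ [26/33, 1) → index 8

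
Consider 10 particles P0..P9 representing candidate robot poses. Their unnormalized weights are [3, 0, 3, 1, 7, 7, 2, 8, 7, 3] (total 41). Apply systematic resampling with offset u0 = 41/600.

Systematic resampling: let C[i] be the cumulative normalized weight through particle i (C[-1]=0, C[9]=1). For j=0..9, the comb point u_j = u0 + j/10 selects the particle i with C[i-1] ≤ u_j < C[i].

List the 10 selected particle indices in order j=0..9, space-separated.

C = [3/41, 3/41, 6/41, 7/41, 14/41, 21/41, 23/41, 31/41, 38/41, 1]
j=0: u_0=41/600 ∈ [0, 3/41) → index 0
j=1: u_1=101/600 ∈ [6/41, 7/41) → index 3
j=2: u_2=161/600 ∈ [7/41, 14/41) → index 4
j=3: u_3=221/600 ∈ [14/41, 21/41) → index 5
j=4: u_4=281/600 ∈ [14/41, 21/41) → index 5
j=5: u_5=341/600 ∈ [23/41, 31/41) → index 7
j=6: u_6=401/600 ∈ [23/41, 31/41) → index 7
j=7: u_7=461/600 ∈ [31/41, 38/41) → index 8
j=8: u_8=521/600 ∈ [31/41, 38/41) → index 8
j=9: u_9=581/600 ∈ [38/41, 1) → index 9

0 3 4 5 5 7 7 8 8 9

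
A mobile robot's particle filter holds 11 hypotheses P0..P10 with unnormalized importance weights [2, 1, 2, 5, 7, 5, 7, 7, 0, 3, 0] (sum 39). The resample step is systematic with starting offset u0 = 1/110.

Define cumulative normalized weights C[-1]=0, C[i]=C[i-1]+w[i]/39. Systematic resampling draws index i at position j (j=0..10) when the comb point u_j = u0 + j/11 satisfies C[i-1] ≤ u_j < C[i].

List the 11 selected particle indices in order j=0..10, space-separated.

C = [2/39, 1/13, 5/39, 10/39, 17/39, 22/39, 29/39, 12/13, 12/13, 1, 1]
j=0: u_0=1/110 ∈ [0, 2/39) → index 0
j=1: u_1=1/10 ∈ [1/13, 5/39) → index 2
j=2: u_2=21/110 ∈ [5/39, 10/39) → index 3
j=3: u_3=31/110 ∈ [10/39, 17/39) → index 4
j=4: u_4=41/110 ∈ [10/39, 17/39) → index 4
j=5: u_5=51/110 ∈ [17/39, 22/39) → index 5
j=6: u_6=61/110 ∈ [17/39, 22/39) → index 5
j=7: u_7=71/110 ∈ [22/39, 29/39) → index 6
j=8: u_8=81/110 ∈ [22/39, 29/39) → index 6
j=9: u_9=91/110 ∈ [29/39, 12/13) → index 7
j=10: u_10=101/110 ∈ [29/39, 12/13) → index 7

0 2 3 4 4 5 5 6 6 7 7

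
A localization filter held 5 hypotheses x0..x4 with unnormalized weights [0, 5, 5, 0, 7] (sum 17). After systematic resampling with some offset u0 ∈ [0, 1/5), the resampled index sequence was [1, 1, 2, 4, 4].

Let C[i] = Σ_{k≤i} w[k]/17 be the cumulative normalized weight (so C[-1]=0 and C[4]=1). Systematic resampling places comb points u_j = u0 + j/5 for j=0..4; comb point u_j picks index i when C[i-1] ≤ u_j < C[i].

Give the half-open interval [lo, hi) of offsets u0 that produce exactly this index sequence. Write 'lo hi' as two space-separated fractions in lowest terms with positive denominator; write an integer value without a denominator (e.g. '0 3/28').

C = [0, 5/17, 10/17, 10/17, 1]
j=0 picked index 1: u0 ∈ [0, 5/17)
j=1 picked index 1: u0 ∈ [-1/5, 8/85)
j=2 picked index 2: u0 ∈ [-9/85, 16/85)
j=3 picked index 4: u0 ∈ [-1/85, 2/5)
j=4 picked index 4: u0 ∈ [-18/85, 1/5)
intersection: [0, 8/85)

0 8/85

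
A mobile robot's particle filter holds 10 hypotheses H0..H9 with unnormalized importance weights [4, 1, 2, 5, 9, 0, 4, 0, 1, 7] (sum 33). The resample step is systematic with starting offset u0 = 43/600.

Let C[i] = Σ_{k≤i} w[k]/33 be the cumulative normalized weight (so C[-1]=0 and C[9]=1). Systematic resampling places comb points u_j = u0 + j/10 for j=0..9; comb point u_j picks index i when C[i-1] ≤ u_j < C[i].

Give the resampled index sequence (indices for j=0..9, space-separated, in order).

0 2 3 4 4 4 6 8 9 9

C = [4/33, 5/33, 7/33, 4/11, 7/11, 7/11, 25/33, 25/33, 26/33, 1]
j=0: u_0=43/600 ∈ [0, 4/33) → index 0
j=1: u_1=103/600 ∈ [5/33, 7/33) → index 2
j=2: u_2=163/600 ∈ [7/33, 4/11) → index 3
j=3: u_3=223/600 ∈ [4/11, 7/11) → index 4
j=4: u_4=283/600 ∈ [4/11, 7/11) → index 4
j=5: u_5=343/600 ∈ [4/11, 7/11) → index 4
j=6: u_6=403/600 ∈ [7/11, 25/33) → index 6
j=7: u_7=463/600 ∈ [25/33, 26/33) → index 8
j=8: u_8=523/600 ∈ [26/33, 1) → index 9
j=9: u_9=583/600 ∈ [26/33, 1) → index 9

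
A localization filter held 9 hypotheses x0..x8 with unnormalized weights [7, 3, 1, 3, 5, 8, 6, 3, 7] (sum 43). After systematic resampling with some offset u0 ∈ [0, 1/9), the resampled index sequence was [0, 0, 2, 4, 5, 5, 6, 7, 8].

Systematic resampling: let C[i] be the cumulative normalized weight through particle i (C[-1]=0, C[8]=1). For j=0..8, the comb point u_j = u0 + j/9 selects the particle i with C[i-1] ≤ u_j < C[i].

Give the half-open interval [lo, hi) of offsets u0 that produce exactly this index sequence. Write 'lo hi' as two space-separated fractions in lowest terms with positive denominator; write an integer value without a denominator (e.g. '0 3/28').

C = [7/43, 10/43, 11/43, 14/43, 19/43, 27/43, 33/43, 36/43, 1]
j=0 picked index 0: u0 ∈ [0, 7/43)
j=1 picked index 0: u0 ∈ [-1/9, 20/387)
j=2 picked index 2: u0 ∈ [4/387, 13/387)
j=3 picked index 4: u0 ∈ [-1/129, 14/129)
j=4 picked index 5: u0 ∈ [-1/387, 71/387)
j=5 picked index 5: u0 ∈ [-44/387, 28/387)
j=6 picked index 6: u0 ∈ [-5/129, 13/129)
j=7 picked index 7: u0 ∈ [-4/387, 23/387)
j=8 picked index 8: u0 ∈ [-20/387, 1/9)
intersection: [4/387, 13/387)

4/387 13/387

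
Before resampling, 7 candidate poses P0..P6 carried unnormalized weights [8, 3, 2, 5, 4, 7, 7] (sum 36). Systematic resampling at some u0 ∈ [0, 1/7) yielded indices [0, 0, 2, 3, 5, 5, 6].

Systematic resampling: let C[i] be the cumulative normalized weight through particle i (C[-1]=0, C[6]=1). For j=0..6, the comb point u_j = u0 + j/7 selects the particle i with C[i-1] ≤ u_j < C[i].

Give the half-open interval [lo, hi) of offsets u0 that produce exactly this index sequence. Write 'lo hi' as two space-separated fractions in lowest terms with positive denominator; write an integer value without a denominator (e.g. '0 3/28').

5/126 1/14

C = [2/9, 11/36, 13/36, 1/2, 11/18, 29/36, 1]
j=0 picked index 0: u0 ∈ [0, 2/9)
j=1 picked index 0: u0 ∈ [-1/7, 5/63)
j=2 picked index 2: u0 ∈ [5/252, 19/252)
j=3 picked index 3: u0 ∈ [-17/252, 1/14)
j=4 picked index 5: u0 ∈ [5/126, 59/252)
j=5 picked index 5: u0 ∈ [-13/126, 23/252)
j=6 picked index 6: u0 ∈ [-13/252, 1/7)
intersection: [5/126, 1/14)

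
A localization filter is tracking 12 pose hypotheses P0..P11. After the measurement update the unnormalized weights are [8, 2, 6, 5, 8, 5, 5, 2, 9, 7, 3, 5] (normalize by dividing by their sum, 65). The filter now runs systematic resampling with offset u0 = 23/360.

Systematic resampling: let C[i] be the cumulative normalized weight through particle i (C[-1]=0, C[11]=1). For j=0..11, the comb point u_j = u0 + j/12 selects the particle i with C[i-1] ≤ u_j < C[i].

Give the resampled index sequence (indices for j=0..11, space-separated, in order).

0 1 2 3 4 5 6 8 8 9 10 11

C = [8/65, 2/13, 16/65, 21/65, 29/65, 34/65, 3/5, 41/65, 10/13, 57/65, 12/13, 1]
j=0: u_0=23/360 ∈ [0, 8/65) → index 0
j=1: u_1=53/360 ∈ [8/65, 2/13) → index 1
j=2: u_2=83/360 ∈ [2/13, 16/65) → index 2
j=3: u_3=113/360 ∈ [16/65, 21/65) → index 3
j=4: u_4=143/360 ∈ [21/65, 29/65) → index 4
j=5: u_5=173/360 ∈ [29/65, 34/65) → index 5
j=6: u_6=203/360 ∈ [34/65, 3/5) → index 6
j=7: u_7=233/360 ∈ [41/65, 10/13) → index 8
j=8: u_8=263/360 ∈ [41/65, 10/13) → index 8
j=9: u_9=293/360 ∈ [10/13, 57/65) → index 9
j=10: u_10=323/360 ∈ [57/65, 12/13) → index 10
j=11: u_11=353/360 ∈ [12/13, 1) → index 11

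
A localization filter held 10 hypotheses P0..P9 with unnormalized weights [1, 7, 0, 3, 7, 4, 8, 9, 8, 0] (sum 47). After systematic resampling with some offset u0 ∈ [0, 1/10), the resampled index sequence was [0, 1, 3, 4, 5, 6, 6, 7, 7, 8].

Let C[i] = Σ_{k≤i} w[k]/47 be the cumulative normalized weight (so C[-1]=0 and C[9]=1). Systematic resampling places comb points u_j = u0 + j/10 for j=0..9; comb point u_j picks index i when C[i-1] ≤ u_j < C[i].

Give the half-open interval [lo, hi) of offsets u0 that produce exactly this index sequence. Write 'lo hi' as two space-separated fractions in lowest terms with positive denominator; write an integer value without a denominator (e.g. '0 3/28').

0 1/47

C = [1/47, 8/47, 8/47, 11/47, 18/47, 22/47, 30/47, 39/47, 1, 1]
j=0 picked index 0: u0 ∈ [0, 1/47)
j=1 picked index 1: u0 ∈ [-37/470, 33/470)
j=2 picked index 3: u0 ∈ [-7/235, 8/235)
j=3 picked index 4: u0 ∈ [-31/470, 39/470)
j=4 picked index 5: u0 ∈ [-4/235, 16/235)
j=5 picked index 6: u0 ∈ [-3/94, 13/94)
j=6 picked index 6: u0 ∈ [-31/235, 9/235)
j=7 picked index 7: u0 ∈ [-29/470, 61/470)
j=8 picked index 7: u0 ∈ [-38/235, 7/235)
j=9 picked index 8: u0 ∈ [-33/470, 1/10)
intersection: [0, 1/47)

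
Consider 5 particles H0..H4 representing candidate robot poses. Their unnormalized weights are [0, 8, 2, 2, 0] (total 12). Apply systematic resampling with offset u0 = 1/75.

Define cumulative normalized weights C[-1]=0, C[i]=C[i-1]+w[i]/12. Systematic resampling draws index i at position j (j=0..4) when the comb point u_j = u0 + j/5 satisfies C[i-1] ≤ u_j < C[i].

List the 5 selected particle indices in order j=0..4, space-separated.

1 1 1 1 2

C = [0, 2/3, 5/6, 1, 1]
j=0: u_0=1/75 ∈ [0, 2/3) → index 1
j=1: u_1=16/75 ∈ [0, 2/3) → index 1
j=2: u_2=31/75 ∈ [0, 2/3) → index 1
j=3: u_3=46/75 ∈ [0, 2/3) → index 1
j=4: u_4=61/75 ∈ [2/3, 5/6) → index 2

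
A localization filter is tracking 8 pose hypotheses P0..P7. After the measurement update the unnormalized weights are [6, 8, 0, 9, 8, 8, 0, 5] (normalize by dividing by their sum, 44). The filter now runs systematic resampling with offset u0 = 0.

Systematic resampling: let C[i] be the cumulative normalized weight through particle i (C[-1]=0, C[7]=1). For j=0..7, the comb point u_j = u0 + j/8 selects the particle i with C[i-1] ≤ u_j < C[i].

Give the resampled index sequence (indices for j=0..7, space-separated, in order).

C = [3/22, 7/22, 7/22, 23/44, 31/44, 39/44, 39/44, 1]
j=0: u_0=0 ∈ [0, 3/22) → index 0
j=1: u_1=1/8 ∈ [0, 3/22) → index 0
j=2: u_2=1/4 ∈ [3/22, 7/22) → index 1
j=3: u_3=3/8 ∈ [7/22, 23/44) → index 3
j=4: u_4=1/2 ∈ [7/22, 23/44) → index 3
j=5: u_5=5/8 ∈ [23/44, 31/44) → index 4
j=6: u_6=3/4 ∈ [31/44, 39/44) → index 5
j=7: u_7=7/8 ∈ [31/44, 39/44) → index 5

0 0 1 3 3 4 5 5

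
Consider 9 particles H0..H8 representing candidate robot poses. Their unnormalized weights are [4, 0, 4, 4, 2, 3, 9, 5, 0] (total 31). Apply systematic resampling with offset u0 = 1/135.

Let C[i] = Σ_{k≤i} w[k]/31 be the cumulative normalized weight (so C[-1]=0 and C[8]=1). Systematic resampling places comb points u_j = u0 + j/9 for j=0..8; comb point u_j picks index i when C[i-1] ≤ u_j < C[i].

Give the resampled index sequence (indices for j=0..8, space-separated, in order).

0 0 2 3 5 6 6 6 7

C = [4/31, 4/31, 8/31, 12/31, 14/31, 17/31, 26/31, 1, 1]
j=0: u_0=1/135 ∈ [0, 4/31) → index 0
j=1: u_1=16/135 ∈ [0, 4/31) → index 0
j=2: u_2=31/135 ∈ [4/31, 8/31) → index 2
j=3: u_3=46/135 ∈ [8/31, 12/31) → index 3
j=4: u_4=61/135 ∈ [14/31, 17/31) → index 5
j=5: u_5=76/135 ∈ [17/31, 26/31) → index 6
j=6: u_6=91/135 ∈ [17/31, 26/31) → index 6
j=7: u_7=106/135 ∈ [17/31, 26/31) → index 6
j=8: u_8=121/135 ∈ [26/31, 1) → index 7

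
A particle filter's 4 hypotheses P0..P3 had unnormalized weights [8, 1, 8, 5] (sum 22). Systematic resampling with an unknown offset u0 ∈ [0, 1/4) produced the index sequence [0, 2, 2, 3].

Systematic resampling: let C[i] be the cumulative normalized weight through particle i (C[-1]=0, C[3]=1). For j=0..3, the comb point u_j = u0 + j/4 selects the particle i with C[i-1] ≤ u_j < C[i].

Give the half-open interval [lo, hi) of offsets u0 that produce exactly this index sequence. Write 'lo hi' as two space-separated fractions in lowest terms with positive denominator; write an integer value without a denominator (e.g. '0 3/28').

7/44 1/4

C = [4/11, 9/22, 17/22, 1]
j=0 picked index 0: u0 ∈ [0, 4/11)
j=1 picked index 2: u0 ∈ [7/44, 23/44)
j=2 picked index 2: u0 ∈ [-1/11, 3/11)
j=3 picked index 3: u0 ∈ [1/44, 1/4)
intersection: [7/44, 1/4)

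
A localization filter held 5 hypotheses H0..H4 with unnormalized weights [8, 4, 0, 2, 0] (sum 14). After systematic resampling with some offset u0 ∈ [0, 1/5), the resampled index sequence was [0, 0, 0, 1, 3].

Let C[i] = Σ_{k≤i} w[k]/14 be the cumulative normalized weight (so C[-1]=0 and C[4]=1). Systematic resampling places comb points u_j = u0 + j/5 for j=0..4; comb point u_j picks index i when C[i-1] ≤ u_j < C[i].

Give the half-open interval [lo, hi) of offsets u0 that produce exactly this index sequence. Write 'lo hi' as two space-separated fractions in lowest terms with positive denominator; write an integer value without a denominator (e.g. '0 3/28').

2/35 6/35

C = [4/7, 6/7, 6/7, 1, 1]
j=0 picked index 0: u0 ∈ [0, 4/7)
j=1 picked index 0: u0 ∈ [-1/5, 13/35)
j=2 picked index 0: u0 ∈ [-2/5, 6/35)
j=3 picked index 1: u0 ∈ [-1/35, 9/35)
j=4 picked index 3: u0 ∈ [2/35, 1/5)
intersection: [2/35, 6/35)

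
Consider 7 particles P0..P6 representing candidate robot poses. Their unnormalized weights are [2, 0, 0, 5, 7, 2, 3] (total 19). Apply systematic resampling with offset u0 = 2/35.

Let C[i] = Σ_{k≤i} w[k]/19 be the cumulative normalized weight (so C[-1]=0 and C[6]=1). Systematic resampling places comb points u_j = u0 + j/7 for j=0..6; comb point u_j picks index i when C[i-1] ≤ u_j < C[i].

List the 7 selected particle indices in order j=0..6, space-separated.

C = [2/19, 2/19, 2/19, 7/19, 14/19, 16/19, 1]
j=0: u_0=2/35 ∈ [0, 2/19) → index 0
j=1: u_1=1/5 ∈ [2/19, 7/19) → index 3
j=2: u_2=12/35 ∈ [2/19, 7/19) → index 3
j=3: u_3=17/35 ∈ [7/19, 14/19) → index 4
j=4: u_4=22/35 ∈ [7/19, 14/19) → index 4
j=5: u_5=27/35 ∈ [14/19, 16/19) → index 5
j=6: u_6=32/35 ∈ [16/19, 1) → index 6

0 3 3 4 4 5 6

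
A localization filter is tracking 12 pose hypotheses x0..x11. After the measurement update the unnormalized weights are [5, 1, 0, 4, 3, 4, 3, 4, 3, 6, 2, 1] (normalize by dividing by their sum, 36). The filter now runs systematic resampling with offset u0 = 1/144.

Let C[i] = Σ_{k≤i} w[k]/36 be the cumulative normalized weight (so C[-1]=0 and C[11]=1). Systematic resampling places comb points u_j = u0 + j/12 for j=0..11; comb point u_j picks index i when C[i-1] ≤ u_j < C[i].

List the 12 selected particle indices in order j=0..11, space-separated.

0 0 3 3 4 5 6 7 8 9 9 10

C = [5/36, 1/6, 1/6, 5/18, 13/36, 17/36, 5/9, 2/3, 3/4, 11/12, 35/36, 1]
j=0: u_0=1/144 ∈ [0, 5/36) → index 0
j=1: u_1=13/144 ∈ [0, 5/36) → index 0
j=2: u_2=25/144 ∈ [1/6, 5/18) → index 3
j=3: u_3=37/144 ∈ [1/6, 5/18) → index 3
j=4: u_4=49/144 ∈ [5/18, 13/36) → index 4
j=5: u_5=61/144 ∈ [13/36, 17/36) → index 5
j=6: u_6=73/144 ∈ [17/36, 5/9) → index 6
j=7: u_7=85/144 ∈ [5/9, 2/3) → index 7
j=8: u_8=97/144 ∈ [2/3, 3/4) → index 8
j=9: u_9=109/144 ∈ [3/4, 11/12) → index 9
j=10: u_10=121/144 ∈ [3/4, 11/12) → index 9
j=11: u_11=133/144 ∈ [11/12, 35/36) → index 10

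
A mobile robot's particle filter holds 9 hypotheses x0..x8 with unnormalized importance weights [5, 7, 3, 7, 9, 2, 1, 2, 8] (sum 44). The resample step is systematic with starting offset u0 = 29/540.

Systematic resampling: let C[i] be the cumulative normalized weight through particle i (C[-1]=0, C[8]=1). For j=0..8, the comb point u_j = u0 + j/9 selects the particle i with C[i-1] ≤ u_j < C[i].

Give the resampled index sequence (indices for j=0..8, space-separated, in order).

0 1 2 3 3 4 5 8 8

C = [5/44, 3/11, 15/44, 1/2, 31/44, 3/4, 17/22, 9/11, 1]
j=0: u_0=29/540 ∈ [0, 5/44) → index 0
j=1: u_1=89/540 ∈ [5/44, 3/11) → index 1
j=2: u_2=149/540 ∈ [3/11, 15/44) → index 2
j=3: u_3=209/540 ∈ [15/44, 1/2) → index 3
j=4: u_4=269/540 ∈ [15/44, 1/2) → index 3
j=5: u_5=329/540 ∈ [1/2, 31/44) → index 4
j=6: u_6=389/540 ∈ [31/44, 3/4) → index 5
j=7: u_7=449/540 ∈ [9/11, 1) → index 8
j=8: u_8=509/540 ∈ [9/11, 1) → index 8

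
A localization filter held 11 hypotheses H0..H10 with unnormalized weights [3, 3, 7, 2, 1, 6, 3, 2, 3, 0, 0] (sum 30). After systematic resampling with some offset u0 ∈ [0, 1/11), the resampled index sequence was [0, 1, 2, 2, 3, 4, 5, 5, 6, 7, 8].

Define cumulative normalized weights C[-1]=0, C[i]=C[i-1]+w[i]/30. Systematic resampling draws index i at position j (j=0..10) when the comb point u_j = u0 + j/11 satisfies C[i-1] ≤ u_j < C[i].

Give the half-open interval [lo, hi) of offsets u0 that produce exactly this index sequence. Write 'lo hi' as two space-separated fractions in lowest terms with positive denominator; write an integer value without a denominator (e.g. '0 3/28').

C = [1/10, 1/5, 13/30, 1/2, 8/15, 11/15, 5/6, 9/10, 1, 1, 1]
j=0 picked index 0: u0 ∈ [0, 1/10)
j=1 picked index 1: u0 ∈ [1/110, 6/55)
j=2 picked index 2: u0 ∈ [1/55, 83/330)
j=3 picked index 2: u0 ∈ [-4/55, 53/330)
j=4 picked index 3: u0 ∈ [23/330, 3/22)
j=5 picked index 4: u0 ∈ [1/22, 13/165)
j=6 picked index 5: u0 ∈ [-2/165, 31/165)
j=7 picked index 5: u0 ∈ [-17/165, 16/165)
j=8 picked index 6: u0 ∈ [1/165, 7/66)
j=9 picked index 7: u0 ∈ [1/66, 9/110)
j=10 picked index 8: u0 ∈ [-1/110, 1/11)
intersection: [23/330, 13/165)

23/330 13/165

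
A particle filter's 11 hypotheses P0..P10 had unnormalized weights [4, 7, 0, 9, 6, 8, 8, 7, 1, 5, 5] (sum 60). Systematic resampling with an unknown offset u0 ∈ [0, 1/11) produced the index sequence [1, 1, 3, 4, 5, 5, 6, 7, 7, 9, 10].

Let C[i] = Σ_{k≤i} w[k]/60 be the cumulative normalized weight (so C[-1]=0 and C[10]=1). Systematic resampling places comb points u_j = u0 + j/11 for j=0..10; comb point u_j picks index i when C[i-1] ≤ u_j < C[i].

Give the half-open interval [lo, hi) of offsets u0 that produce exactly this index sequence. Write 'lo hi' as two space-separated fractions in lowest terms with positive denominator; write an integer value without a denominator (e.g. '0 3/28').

C = [1/15, 11/60, 11/60, 1/3, 13/30, 17/30, 7/10, 49/60, 5/6, 11/12, 1]
j=0 picked index 1: u0 ∈ [1/15, 11/60)
j=1 picked index 1: u0 ∈ [-4/165, 61/660)
j=2 picked index 3: u0 ∈ [1/660, 5/33)
j=3 picked index 4: u0 ∈ [2/33, 53/330)
j=4 picked index 5: u0 ∈ [23/330, 67/330)
j=5 picked index 5: u0 ∈ [-7/330, 37/330)
j=6 picked index 6: u0 ∈ [7/330, 17/110)
j=7 picked index 7: u0 ∈ [7/110, 119/660)
j=8 picked index 7: u0 ∈ [-3/110, 59/660)
j=9 picked index 9: u0 ∈ [1/66, 13/132)
j=10 picked index 10: u0 ∈ [1/132, 1/11)
intersection: [23/330, 59/660)

23/330 59/660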